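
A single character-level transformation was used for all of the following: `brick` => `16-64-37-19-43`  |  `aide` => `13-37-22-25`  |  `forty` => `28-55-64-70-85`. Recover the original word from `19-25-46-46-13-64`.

With a=1..z=26, the number is 3·pos + 10.
Decoding 19-25-46-46-13-64: 19→(19−10)÷3=3=c, 25→(25−10)÷3=5=e, 46→(46−10)÷3=12=l, 46→(46−10)÷3=12=l, 13→(13−10)÷3=1=a, 64→(64−10)÷3=18=r.

cellar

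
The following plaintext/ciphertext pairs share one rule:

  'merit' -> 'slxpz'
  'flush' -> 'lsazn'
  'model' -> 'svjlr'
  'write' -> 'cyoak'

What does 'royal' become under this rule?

Shifts by position in merit: pos 0: m→s (+6), pos 1: e→l (+7), pos 2: r→x (+6), pos 3: i→p (+7) — repeating every 2. A repeating key of period 2 is used — shifts +6, +7 over and over.
For royal: r+6=x, o+7=v, y+6=e, a+7=h, l+6=r.

xvehr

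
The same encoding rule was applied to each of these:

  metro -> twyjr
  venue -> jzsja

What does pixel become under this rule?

The output letters match the input read backwards, each shifted +5: metro reversed is ortem. Read the word backwards and shift each letter +5.
On pixel: reverse → lexip; then shift: l+5=q, e+5=j, x+5=c, i+5=n, p+5=u.

qjcnu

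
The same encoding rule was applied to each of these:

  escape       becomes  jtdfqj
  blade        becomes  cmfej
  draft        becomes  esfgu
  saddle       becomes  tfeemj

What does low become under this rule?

The rule splits by letter class: vowels +5, consonants +1.
Applying it to low: l(cons)+1=m, o(vowel)+5=t, w(cons)+1=x.

mtx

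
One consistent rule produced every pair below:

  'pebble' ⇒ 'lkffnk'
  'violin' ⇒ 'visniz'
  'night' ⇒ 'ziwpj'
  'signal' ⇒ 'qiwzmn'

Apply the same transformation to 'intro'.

This is an affine cipher: with a=0,…,z=25, each position x becomes (19x+12) mod 26.
Applying it to intro: i(8)→19·8+12≡8=i; n(13)→19·13+12≡25=z; t(19)→19·19+12≡9=j; r(17)→19·17+12≡23=x; o(14)→19·14+12≡18=s (all mod 26).

izjxs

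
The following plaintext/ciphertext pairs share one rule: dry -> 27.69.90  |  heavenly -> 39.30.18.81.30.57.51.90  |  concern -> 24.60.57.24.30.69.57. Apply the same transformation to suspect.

d(#4)→27 and r(#18)→69: differences scale by 3, so n = 3·pos + 15. The formula is n = 3×(alphabet index, a=1) + 15.
On suspect: s=19→72, u=21→78, s=19→72, p=16→63, e=5→30, c=3→24, t=20→75.

72.78.72.63.30.24.75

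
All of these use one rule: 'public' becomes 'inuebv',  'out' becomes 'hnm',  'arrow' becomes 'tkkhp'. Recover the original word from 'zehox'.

It's a constant shift of +19 (ROT19).
Undoing it on zehox: z−19=g, e−19=l, h−19=o, o−19=v, x−19=e.

glove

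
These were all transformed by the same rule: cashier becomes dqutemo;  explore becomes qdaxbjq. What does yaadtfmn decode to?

The output letters match the input read backwards, each shifted +12: cashier reversed is reihsac. The word is reversed, then every letter is shifted forward by 12.
Decoding yaadtfmn: shift back: y−12=m, a−12=o, a−12=o, d−12=r, t−12=h, f−12=t, m−12=a, n−12=b → moorhtab; then reverse → bathroom.

bathroom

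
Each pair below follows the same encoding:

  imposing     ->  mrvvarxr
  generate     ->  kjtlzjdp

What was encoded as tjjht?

In imposing: i→m is +4, m→r is +5, p→v is +6, o→v is +7 — the shift increases by 1 each position. Letter i (0-indexed) is shifted by i+4, so successive shifts are 4, 5, 6, ….
Reversing it on tjjht: t−4=p, j−5=e, j−6=d, h−7=a, t−8=l.

pedal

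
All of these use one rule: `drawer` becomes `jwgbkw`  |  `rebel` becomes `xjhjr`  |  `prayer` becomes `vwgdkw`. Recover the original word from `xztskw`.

Shifts by position in drawer: pos 0: d→j (+6), pos 1: r→w (+5), pos 2: a→g (+6), pos 3: w→b (+5) — repeating every 2. A repeating key of period 2 is used — shifts +6, +5 over and over.
Reversing it on xztskw: x−6=r, z−5=u, t−6=n, s−5=n, k−6=e, w−5=r.

runner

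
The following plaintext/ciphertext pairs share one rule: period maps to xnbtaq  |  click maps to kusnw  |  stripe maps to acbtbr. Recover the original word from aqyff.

In period: p→x is +8, e→n is +9, r→b is +10, i→t is +11 — the shift increases by 1 each position. The shift increases by 1 at each position, starting from +8: 8, 9, 10, ….
Decoding aqyff: a−8=s, q−9=h, y−10=o, f−11=u, f−12=t.

shout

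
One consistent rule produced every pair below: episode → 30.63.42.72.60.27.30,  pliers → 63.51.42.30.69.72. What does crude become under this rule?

e(#5)→30 and p(#16)→63: differences scale by 3, so n = 3·pos + 15. Each letter becomes 3×(its alphabet position, a=1..z=26) + 15.
On crude: c=3→24, r=18→69, u=21→78, d=4→27, e=5→30.

24.69.78.27.30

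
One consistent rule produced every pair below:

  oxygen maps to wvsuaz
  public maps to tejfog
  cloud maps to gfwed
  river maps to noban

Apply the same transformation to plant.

tfmzh

o(14)→w(22) and x(23)→v(21) fit y≡23x+12 (mod 26); the inverse of 23 mod 26 is 17. Each letter's alphabet position (a=0..z=25) is mapped through 23·x+12 mod 26 — an affine cipher.
On plant: p(15)→23·15+12≡19=t; l(11)→23·11+12≡5=f; a(0)→23·0+12≡12=m; n(13)→23·13+12≡25=z; t(19)→23·19+12≡7=h (all mod 26).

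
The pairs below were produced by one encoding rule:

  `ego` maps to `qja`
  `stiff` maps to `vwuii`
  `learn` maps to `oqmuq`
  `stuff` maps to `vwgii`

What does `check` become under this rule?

Two shifts are in play — +12 for a/e/i/o/u, +3 for every other letter.
On check: c(cons)+3=f, h(cons)+3=k, e(vowel)+12=q, c(cons)+3=f, k(cons)+3=n.

fkqfn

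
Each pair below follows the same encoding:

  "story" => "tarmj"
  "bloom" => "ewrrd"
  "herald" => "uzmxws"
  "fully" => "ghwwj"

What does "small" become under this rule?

tdxww

s(18)→t(19) and t(19)→a(0) fit y≡7x+23 (mod 26); the inverse of 7 mod 26 is 15. Each letter's alphabet position (a=0..z=25) is mapped through 7·x+23 mod 26 — an affine cipher.
On small: s(18)→7·18+23≡19=t; m(12)→7·12+23≡3=d; a(0)→7·0+23≡23=x; l(11)→7·11+23≡22=w; l(11)→7·11+23≡22=w (all mod 26).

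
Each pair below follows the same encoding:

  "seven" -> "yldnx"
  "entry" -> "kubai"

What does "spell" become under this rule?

ywmuv

In seven: s→y is +6, e→l is +7, v→d is +8, e→n is +9 — the shift increases by 1 each position. Letter i (0-indexed) is shifted by i+6, so successive shifts are 6, 7, 8, ….
For spell: s+6=y, p+7=w, e+8=m, l+9=u, l+10=v.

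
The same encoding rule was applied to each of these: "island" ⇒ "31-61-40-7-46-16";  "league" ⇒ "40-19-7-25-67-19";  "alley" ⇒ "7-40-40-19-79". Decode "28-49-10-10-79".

i(#9)→31 and s(#19)→61: differences scale by 3, so n = 3·pos + 4. With a=1..z=26, the number is 3·pos + 4.
Decoding 28-49-10-10-79: 28→(28−4)÷3=8=h, 49→(49−4)÷3=15=o, 10→(10−4)÷3=2=b, 10→(10−4)÷3=2=b, 79→(79−4)÷3=25=y.

hobby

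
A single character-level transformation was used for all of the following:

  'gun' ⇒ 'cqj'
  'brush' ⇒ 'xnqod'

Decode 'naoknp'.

Compare letters: g→c is +22, u→q is +22, n→j is +22 — a constant shift. Every letter moves 22 places later in the alphabet, wrapping around z→a.
Reversing it on naoknp: n−22=r, a−22=e, o−22=s, k−22=o, n−22=r, p−22=t.

resort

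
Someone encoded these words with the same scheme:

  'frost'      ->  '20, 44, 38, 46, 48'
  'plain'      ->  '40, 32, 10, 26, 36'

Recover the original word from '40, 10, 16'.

pad

f(#6)→20 and r(#18)→44: differences scale by 2, so n = 2·pos + 8. With a=1..z=26, the number is 2·pos + 8.
Undoing it on 40, 10, 16: 40→(40−8)÷2=16=p, 10→(10−8)÷2=1=a, 16→(16−8)÷2=4=d.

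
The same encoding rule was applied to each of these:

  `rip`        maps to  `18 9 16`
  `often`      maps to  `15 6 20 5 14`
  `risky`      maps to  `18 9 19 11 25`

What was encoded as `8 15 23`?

how

Each letter is replaced by its alphabet position (a=1, b=2, …, z=26).
Decoding 8 15 23: 8=h, 15=o, 23=w.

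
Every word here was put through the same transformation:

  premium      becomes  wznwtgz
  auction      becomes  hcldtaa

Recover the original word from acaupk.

In premium: p→w is +7, r→z is +8, e→n is +9, m→w is +10 — the shift increases by 1 each position. Letter i (0-indexed) is shifted by i+7, so successive shifts are 7, 8, 9, ….
Reversing it on acaupk: a−7=t, c−8=u, a−9=r, u−10=k, p−11=e, k−12=y.

turkey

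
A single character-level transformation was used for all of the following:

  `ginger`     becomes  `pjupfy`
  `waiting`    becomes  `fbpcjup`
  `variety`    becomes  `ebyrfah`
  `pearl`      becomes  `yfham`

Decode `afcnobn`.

revenue

Shifts by position in ginger: pos 0: g→p (+9), pos 1: i→j (+1), pos 2: n→u (+7), pos 3: g→p (+9), pos 4: e→f (+1), pos 5: r→y (+7) — repeating every 3. The shifts repeat in a cycle of length 3: positions 0,1,… shift by +9, +1, +7, then the pattern repeats.
Decoding afcnobn: a−9=r, f−1=e, c−7=v, n−9=e, o−1=n, b−7=u, n−9=e.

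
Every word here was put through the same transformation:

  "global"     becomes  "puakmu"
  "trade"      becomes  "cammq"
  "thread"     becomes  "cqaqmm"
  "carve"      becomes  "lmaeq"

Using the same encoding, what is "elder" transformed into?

qumqa

The shift depends on letter class: consonant g→p is +9, but vowel o→a is +12. Two shifts are in play — +12 for a/e/i/o/u, +9 for every other letter.
Applying it to elder: e(vowel)+12=q, l(cons)+9=u, d(cons)+9=m, e(vowel)+12=q, r(cons)+9=a.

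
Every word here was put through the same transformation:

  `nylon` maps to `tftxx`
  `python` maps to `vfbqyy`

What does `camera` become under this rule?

ihunbl

The shift increases by 1 at each position, starting from +6: 6, 7, 8, ….
For camera: c+6=i, a+7=h, m+8=u, e+9=n, r+10=b, a+11=l.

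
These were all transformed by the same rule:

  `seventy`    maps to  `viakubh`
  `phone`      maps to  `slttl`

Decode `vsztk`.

In seventy: s→v is +3, e→i is +4, v→a is +5, e→k is +6 — the shift increases by 1 each position. The shift increases by 1 at each position, starting from +3: 3, 4, 5, ….
Decoding vsztk: v−3=s, s−4=o, z−5=u, t−6=n, k−7=d.

sound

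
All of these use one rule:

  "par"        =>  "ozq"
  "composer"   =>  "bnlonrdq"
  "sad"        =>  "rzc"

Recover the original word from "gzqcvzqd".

hardware

Compare letters: p→o is +25, a→z is +25, r→q is +25 — a constant shift. Every letter moves 25 places later in the alphabet, wrapping around z→a.
Decoding gzqcvzqd: g−25=h, z−25=a, q−25=r, c−25=d, v−25=w, z−25=a, q−25=r, d−25=e.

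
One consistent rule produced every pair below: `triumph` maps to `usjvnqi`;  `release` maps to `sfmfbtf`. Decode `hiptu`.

Compare letters: t→u is +1, r→s is +1, i→j is +1 — a constant shift. Each letter is shifted forward by 1 in the alphabet (a Caesar shift of +1).
Reversing it on hiptu: h−1=g, i−1=h, p−1=o, t−1=s, u−1=t.

ghost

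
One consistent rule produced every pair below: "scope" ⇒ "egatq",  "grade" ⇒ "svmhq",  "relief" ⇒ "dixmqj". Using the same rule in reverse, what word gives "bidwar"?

Shifts by position in scope: pos 0: s→e (+12), pos 1: c→g (+4), pos 2: o→a (+12), pos 3: p→t (+4) — repeating every 2. It's a Vigenère-style cipher with numeric key [12,4]: position i shifts by key[i mod 2].
Undoing it on bidwar: b−12=p, i−4=e, d−12=r, w−4=s, a−12=o, r−4=n.

person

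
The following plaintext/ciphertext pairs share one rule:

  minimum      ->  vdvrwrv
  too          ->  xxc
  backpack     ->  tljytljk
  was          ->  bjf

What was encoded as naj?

The output letters match the input read backwards, each shifted +9: minimum reversed is muminim. Two steps: reverse the string, then apply a Caesar shift of +9.
Undoing it on naj: shift back: n−9=e, a−9=r, j−9=a → era; then reverse → are.

are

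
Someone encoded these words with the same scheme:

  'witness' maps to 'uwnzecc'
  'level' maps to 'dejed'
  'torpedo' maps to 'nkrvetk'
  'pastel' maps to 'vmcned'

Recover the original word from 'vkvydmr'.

Treating letters as 0–25, the rule is x ↦ 11x + 12 (mod 26).
Undoing it on vkvydmr: v(21)→19·(21−12)≡15=p; k(10)→19·(10−12)≡14=o; v(21)→19·(21−12)≡15=p; y(24)→19·(24−12)≡20=u; d(3)→19·(3−12)≡11=l; m(12)→19·(12−12)≡0=a; r(17)→19·(17−12)≡17=r (all mod 26).

popular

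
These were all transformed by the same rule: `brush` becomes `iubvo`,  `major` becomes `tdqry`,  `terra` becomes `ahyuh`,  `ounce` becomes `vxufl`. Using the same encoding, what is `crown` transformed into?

juvzu

The shifts repeat in a cycle of length 2: positions 0,1,… shift by +7, +3, then the pattern repeats.
Applying it to crown: c+7=j, r+3=u, o+7=v, w+3=z, n+7=u.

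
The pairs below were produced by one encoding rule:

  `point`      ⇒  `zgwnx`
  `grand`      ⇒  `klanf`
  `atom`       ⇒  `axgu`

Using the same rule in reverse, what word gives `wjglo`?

ivory

p(15)→z(25) and o(14)→g(6) fit y≡19x+0 (mod 26); the inverse of 19 mod 26 is 11. This is an affine cipher: with a=0,…,z=25, each position x becomes (19x+0) mod 26.
Decoding wjglo: w(22)→11·(22−0)≡8=i; j(9)→11·(9−0)≡21=v; g(6)→11·(6−0)≡14=o; l(11)→11·(11−0)≡17=r; o(14)→11·(14−0)≡24=y (all mod 26).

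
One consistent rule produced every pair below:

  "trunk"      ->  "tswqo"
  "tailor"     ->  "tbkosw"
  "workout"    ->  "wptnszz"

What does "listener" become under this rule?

In trunk: t→t is +0, r→s is +1, u→w is +2, n→q is +3 — the shift increases by 1 each position. Each letter shifts forward by its position index (0, 1, 2, …) — the shift grows by one for each successive letter.
Applying it to listener: l+0=l, i+1=j, s+2=u, t+3=w, e+4=i, n+5=s, e+6=k, r+7=y.

ljuwisky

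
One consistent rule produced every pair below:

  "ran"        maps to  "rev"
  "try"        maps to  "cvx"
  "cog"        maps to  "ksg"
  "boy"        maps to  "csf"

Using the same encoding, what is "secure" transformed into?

ivygiw

The output letters match the input read backwards, each shifted +4: ran reversed is nar. Read the word backwards and shift each letter +4.
On secure: reverse → eruces; then shift: e+4=i, r+4=v, u+4=y, c+4=g, e+4=i, s+4=w.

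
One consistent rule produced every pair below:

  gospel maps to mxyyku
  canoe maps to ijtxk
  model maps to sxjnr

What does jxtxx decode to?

Shifts by position in gospel: pos 0: g→m (+6), pos 1: o→x (+9), pos 2: s→y (+6), pos 3: p→y (+9) — repeating every 2. A repeating key of period 2 is used — shifts +6, +9 over and over.
Undoing it on jxtxx: j−6=d, x−9=o, t−6=n, x−9=o, x−6=r.

donor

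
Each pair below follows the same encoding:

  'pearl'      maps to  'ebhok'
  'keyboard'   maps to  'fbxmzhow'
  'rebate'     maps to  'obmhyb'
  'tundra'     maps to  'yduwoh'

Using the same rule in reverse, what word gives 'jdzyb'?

Treating letters as 0–25, the rule is x ↦ 5x + 7 (mod 26).
Undoing it on jdzyb: j(9)→21·(9−7)≡16=q; d(3)→21·(3−7)≡20=u; z(25)→21·(25−7)≡14=o; y(24)→21·(24−7)≡19=t; b(1)→21·(1−7)≡4=e (all mod 26).

quote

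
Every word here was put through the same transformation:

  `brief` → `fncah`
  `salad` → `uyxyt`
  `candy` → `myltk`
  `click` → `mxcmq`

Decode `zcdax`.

b(1)→f(5) and r(17)→n(13) fit y≡7x+24 (mod 26); the inverse of 7 mod 26 is 15. This is an affine cipher: with a=0,…,z=25, each position x becomes (7x+24) mod 26.
Undoing it on zcdax: z(25)→15·(25−24)≡15=p; c(2)→15·(2−24)≡8=i; d(3)→15·(3−24)≡23=x; a(0)→15·(0−24)≡4=e; x(23)→15·(23−24)≡11=l (all mod 26).

pixel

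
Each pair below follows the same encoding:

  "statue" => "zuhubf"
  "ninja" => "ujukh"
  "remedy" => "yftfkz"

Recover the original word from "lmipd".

elbow

Shifts by position in statue: pos 0: s→z (+7), pos 1: t→u (+1), pos 2: a→h (+7), pos 3: t→u (+1) — repeating every 2. The shifts repeat in a cycle of length 2: positions 0,1,… shift by +7, +1, then the pattern repeats.
Decoding lmipd: l−7=e, m−1=l, i−7=b, p−1=o, d−7=w.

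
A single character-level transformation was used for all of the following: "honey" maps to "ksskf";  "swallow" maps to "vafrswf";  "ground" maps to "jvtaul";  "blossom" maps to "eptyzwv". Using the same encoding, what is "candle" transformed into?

The shift increases by 1 at each position, starting from +3: 3, 4, 5, ….
For candle: c+3=f, a+4=e, n+5=s, d+6=j, l+7=s, e+8=m.

fesjsm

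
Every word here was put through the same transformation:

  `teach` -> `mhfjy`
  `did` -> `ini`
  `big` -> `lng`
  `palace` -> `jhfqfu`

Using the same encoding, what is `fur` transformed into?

The output letters match the input read backwards, each shifted +5: teach reversed is hcaet. The word is reversed, then every letter is shifted forward by 5.
Applying it to fur: reverse → ruf; then shift: r+5=w, u+5=z, f+5=k.

wzk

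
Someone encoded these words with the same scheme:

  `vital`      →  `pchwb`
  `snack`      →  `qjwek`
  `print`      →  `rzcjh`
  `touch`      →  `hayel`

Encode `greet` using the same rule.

v(21)→p(15) and i(8)→c(2) fit y≡17x+22 (mod 26); the inverse of 17 mod 26 is 23. Each letter's alphabet position (a=0..z=25) is mapped through 17·x+22 mod 26 — an affine cipher.
Applying it to greet: g(6)→17·6+22≡20=u; r(17)→17·17+22≡25=z; e(4)→17·4+22≡12=m; e(4)→17·4+22≡12=m; t(19)→17·19+22≡7=h (all mod 26).

uzmmh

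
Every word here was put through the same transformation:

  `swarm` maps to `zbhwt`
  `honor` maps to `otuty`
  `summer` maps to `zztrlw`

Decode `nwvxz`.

Shifts by position in swarm: pos 0: s→z (+7), pos 1: w→b (+5), pos 2: a→h (+7), pos 3: r→w (+5) — repeating every 2. It's a Vigenère-style cipher with numeric key [7,5]: position i shifts by key[i mod 2].
Undoing it on nwvxz: n−7=g, w−5=r, v−7=o, x−5=s, z−7=s.

gross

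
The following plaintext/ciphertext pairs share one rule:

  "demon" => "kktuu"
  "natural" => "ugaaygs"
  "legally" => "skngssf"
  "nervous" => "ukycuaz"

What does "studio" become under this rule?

The shift depends on letter class: consonant d→k is +7, but vowel e→k is +6. Vowels shift forward by 6 and consonants shift forward by 7.
On studio: s(cons)+7=z, t(cons)+7=a, u(vowel)+6=a, d(cons)+7=k, i(vowel)+6=o, o(vowel)+6=u.

zaakou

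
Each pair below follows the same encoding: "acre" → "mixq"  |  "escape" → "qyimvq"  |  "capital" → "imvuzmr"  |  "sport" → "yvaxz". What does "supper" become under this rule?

ygvvqx

The shift depends on letter class: consonant c→i is +6, but vowel a→m is +12. Vowels shift forward by 12 and consonants shift forward by 6.
Applying it to supper: s(cons)+6=y, u(vowel)+12=g, p(cons)+6=v, p(cons)+6=v, e(vowel)+12=q, r(cons)+6=x.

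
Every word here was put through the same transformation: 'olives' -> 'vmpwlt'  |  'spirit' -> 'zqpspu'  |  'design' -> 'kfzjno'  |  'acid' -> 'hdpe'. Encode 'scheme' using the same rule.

zdoftf

It's a Vigenère-style cipher with numeric key [7,1]: position i shifts by key[i mod 2].
For scheme: s+7=z, c+1=d, h+7=o, e+1=f, m+7=t, e+1=f.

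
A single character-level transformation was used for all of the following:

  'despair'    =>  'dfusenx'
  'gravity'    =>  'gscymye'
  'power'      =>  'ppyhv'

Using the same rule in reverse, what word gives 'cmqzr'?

clown

Letter i (0-indexed) is shifted by i+0, so successive shifts are 0, 1, 2, ….
Reversing it on cmqzr: c−0=c, m−1=l, q−2=o, z−3=w, r−4=n.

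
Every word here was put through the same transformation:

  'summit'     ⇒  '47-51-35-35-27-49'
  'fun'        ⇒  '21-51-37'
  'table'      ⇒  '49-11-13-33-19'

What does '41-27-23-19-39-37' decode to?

pigeon

Each letter becomes 2×(its alphabet position, a=1..z=26) + 9.
Decoding 41-27-23-19-39-37: 41→(41−9)÷2=16=p, 27→(27−9)÷2=9=i, 23→(23−9)÷2=7=g, 19→(19−9)÷2=5=e, 39→(39−9)÷2=15=o, 37→(37−9)÷2=14=n.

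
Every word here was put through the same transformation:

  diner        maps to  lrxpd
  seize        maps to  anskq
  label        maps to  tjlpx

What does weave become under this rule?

enkgq

In diner: d→l is +8, i→r is +9, n→x is +10, e→p is +11 — the shift increases by 1 each position. Letter i (0-indexed) is shifted by i+8, so successive shifts are 8, 9, 10, ….
On weave: w+8=e, e+9=n, a+10=k, v+11=g, e+12=q.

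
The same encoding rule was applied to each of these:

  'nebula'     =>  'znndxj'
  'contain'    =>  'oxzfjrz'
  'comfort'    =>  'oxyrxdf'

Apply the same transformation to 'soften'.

exrfnz

Two shifts are in play — +9 for a/e/i/o/u, +12 for every other letter.
Applying it to soften: s(cons)+12=e, o(vowel)+9=x, f(cons)+12=r, t(cons)+12=f, e(vowel)+9=n, n(cons)+12=z.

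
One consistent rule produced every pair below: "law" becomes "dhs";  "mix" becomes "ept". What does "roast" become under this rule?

The output letters match the input read backwards, each shifted +7: law reversed is wal. Read the word backwards and shift each letter +7.
For roast: reverse → tsaor; then shift: t+7=a, s+7=z, a+7=h, o+7=v, r+7=y.

azhvy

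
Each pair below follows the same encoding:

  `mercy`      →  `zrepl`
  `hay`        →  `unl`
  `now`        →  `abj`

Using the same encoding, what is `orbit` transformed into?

Compare letters: m→z is +13, e→r is +13, r→e is +13 — a constant shift. This is a Caesar cipher with shift 13.
On orbit: o+13=b, r+13=e, b+13=o, i+13=v, t+13=g.

beovg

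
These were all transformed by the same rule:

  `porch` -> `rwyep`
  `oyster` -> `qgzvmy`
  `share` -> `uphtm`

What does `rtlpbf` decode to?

plenty

Shifts by position in porch: pos 0: p→r (+2), pos 1: o→w (+8), pos 2: r→y (+7), pos 3: c→e (+2), pos 4: h→p (+8) — repeating every 3. A repeating key of period 3 is used — shifts +2, +8, +7 over and over.
Reversing it on rtlpbf: r−2=p, t−8=l, l−7=e, p−2=n, b−8=t, f−7=y.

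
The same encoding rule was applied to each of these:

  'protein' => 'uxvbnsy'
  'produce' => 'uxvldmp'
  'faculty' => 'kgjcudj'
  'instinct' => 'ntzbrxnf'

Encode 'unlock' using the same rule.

ztswlu

In protein: p→u is +5, r→x is +6, o→v is +7, t→b is +8 — the shift increases by 1 each position. Each letter shifts forward by (position + 5), i.e. 5, 6, 7, … — the shift grows by one for each successive letter.
Applying it to unlock: u+5=z, n+6=t, l+7=s, o+8=w, c+9=l, k+10=u.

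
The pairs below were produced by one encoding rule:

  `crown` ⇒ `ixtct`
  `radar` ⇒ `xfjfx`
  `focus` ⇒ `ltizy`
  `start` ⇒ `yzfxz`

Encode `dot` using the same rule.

The shift depends on letter class: consonant c→i is +6, but vowel o→t is +5. Two shifts are in play — +5 for a/e/i/o/u, +6 for every other letter.
Applying it to dot: d(cons)+6=j, o(vowel)+5=t, t(cons)+6=z.

jtz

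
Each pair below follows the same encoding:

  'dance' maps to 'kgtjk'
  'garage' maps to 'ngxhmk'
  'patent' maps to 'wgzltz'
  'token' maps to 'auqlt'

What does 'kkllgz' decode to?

It's a Vigenère-style cipher with numeric key [7,6,6]: position i shifts by key[i mod 3].
Reversing it on kkllgz: k−7=d, k−6=e, l−6=f, l−7=e, g−6=a, z−6=t.

defeat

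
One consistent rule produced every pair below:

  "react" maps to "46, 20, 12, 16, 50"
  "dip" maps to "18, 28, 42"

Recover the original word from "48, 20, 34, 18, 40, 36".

r(#18)→46 and e(#5)→20: differences scale by 2, so n = 2·pos + 10. With a=1..z=26, the number is 2·pos + 10.
Decoding 48, 20, 34, 18, 40, 36: 48→(48−10)÷2=19=s, 20→(20−10)÷2=5=e, 34→(34−10)÷2=12=l, 18→(18−10)÷2=4=d, 40→(40−10)÷2=15=o, 36→(36−10)÷2=13=m.

seldom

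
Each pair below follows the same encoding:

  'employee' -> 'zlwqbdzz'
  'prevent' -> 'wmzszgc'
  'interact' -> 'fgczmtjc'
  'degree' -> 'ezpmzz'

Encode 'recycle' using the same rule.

mzjdjqz

e(4)→z(25) and m(12)→l(11) fit y≡21x+19 (mod 26); the inverse of 21 mod 26 is 5. Each letter's alphabet position (a=0..z=25) is mapped through 21·x+19 mod 26 — an affine cipher.
For recycle: r(17)→21·17+19≡12=m; e(4)→21·4+19≡25=z; c(2)→21·2+19≡9=j; y(24)→21·24+19≡3=d; c(2)→21·2+19≡9=j; l(11)→21·11+19≡16=q; e(4)→21·4+19≡25=z (all mod 26).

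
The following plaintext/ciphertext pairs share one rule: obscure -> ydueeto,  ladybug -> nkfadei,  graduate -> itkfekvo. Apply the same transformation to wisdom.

ysufyo

The shift depends on letter class: consonant b→d is +2, but vowel o→y is +10. The rule splits by letter class: vowels +10, consonants +2.
Applying it to wisdom: w(cons)+2=y, i(vowel)+10=s, s(cons)+2=u, d(cons)+2=f, o(vowel)+10=y, m(cons)+2=o.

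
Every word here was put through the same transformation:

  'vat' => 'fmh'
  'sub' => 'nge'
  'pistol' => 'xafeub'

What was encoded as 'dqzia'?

owner

The output letters match the input read backwards, each shifted +12: vat reversed is tav. Two steps: reverse the string, then apply a Caesar shift of +12.
Undoing it on dqzia: shift back: d−12=r, q−12=e, z−12=n, i−12=w, a−12=o → renwo; then reverse → owner.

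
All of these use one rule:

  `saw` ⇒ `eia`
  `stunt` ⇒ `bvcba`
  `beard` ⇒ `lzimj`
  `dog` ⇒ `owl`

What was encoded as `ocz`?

The output letters match the input read backwards, each shifted +8: saw reversed is was. The word is reversed, then every letter is shifted forward by 8.
Decoding ocz: shift back: o−8=g, c−8=u, z−8=r → gur; then reverse → rug.

rug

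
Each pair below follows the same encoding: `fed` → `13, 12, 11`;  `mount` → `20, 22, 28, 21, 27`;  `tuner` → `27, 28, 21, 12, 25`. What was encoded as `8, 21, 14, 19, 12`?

angle

Letters become their 1-based position plus 7 (so a→8, b→9, …).
Reversing it on 8, 21, 14, 19, 12: 8→(8−7)÷1=1=a, 21→(21−7)÷1=14=n, 14→(14−7)÷1=7=g, 19→(19−7)÷1=12=l, 12→(12−7)÷1=5=e.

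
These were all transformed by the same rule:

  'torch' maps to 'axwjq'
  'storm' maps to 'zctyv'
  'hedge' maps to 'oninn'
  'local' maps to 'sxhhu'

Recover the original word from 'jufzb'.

class

Shifts by position in torch: pos 0: t→a (+7), pos 1: o→x (+9), pos 2: r→w (+5), pos 3: c→j (+7), pos 4: h→q (+9) — repeating every 3. The shifts repeat in a cycle of length 3: positions 0,1,… shift by +7, +9, +5, then the pattern repeats.
Reversing it on jufzb: j−7=c, u−9=l, f−5=a, z−7=s, b−9=s.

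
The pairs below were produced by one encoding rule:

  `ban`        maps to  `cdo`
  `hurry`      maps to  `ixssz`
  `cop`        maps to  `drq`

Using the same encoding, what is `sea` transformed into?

thd

The shift depends on letter class: consonant b→c is +1, but vowel a→d is +3. The rule splits by letter class: vowels +3, consonants +1.
On sea: s(cons)+1=t, e(vowel)+3=h, a(vowel)+3=d.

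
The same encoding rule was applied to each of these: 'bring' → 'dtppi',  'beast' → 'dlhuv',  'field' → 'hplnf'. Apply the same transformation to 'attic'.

hvvpe

The shift depends on letter class: consonant b→d is +2, but vowel i→p is +7. Two shifts are in play — +7 for a/e/i/o/u, +2 for every other letter.
On attic: a(vowel)+7=h, t(cons)+2=v, t(cons)+2=v, i(vowel)+7=p, c(cons)+2=e.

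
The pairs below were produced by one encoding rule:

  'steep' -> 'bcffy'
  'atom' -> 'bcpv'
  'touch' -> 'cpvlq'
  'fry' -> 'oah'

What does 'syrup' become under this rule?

bhavy

The shift depends on letter class: consonant s→b is +9, but vowel e→f is +1. Vowels shift forward by 1 and consonants shift forward by 9.
Applying it to syrup: s(cons)+9=b, y(cons)+9=h, r(cons)+9=a, u(vowel)+1=v, p(cons)+9=y.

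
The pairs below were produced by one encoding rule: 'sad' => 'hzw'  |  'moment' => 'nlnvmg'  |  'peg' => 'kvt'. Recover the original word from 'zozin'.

Each pair mirrors across the alphabet (s↔h, a↔z, d↔w): positions sum to 25. This is the alphabet-reversal cipher (Atbash): a becomes z, b becomes y, etc.
Reversing it on zozin: z↔a, o↔l, z↔a, i↔r, n↔m.

alarm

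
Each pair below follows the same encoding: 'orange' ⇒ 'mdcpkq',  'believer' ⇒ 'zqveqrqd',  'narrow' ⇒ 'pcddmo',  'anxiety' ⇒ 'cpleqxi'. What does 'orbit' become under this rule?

mdzex

o(14)→m(12) and r(17)→d(3) fit y≡23x+2 (mod 26); the inverse of 23 mod 26 is 17. This is an affine cipher: with a=0,…,z=25, each position x becomes (23x+2) mod 26.
For orbit: o(14)→23·14+2≡12=m; r(17)→23·17+2≡3=d; b(1)→23·1+2≡25=z; i(8)→23·8+2≡4=e; t(19)→23·19+2≡23=x (all mod 26).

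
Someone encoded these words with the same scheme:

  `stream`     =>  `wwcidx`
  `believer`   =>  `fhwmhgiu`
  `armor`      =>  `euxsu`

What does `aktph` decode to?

while

Shifts by position in stream: pos 0: s→w (+4), pos 1: t→w (+3), pos 2: r→c (+11), pos 3: e→i (+4), pos 4: a→d (+3), pos 5: m→x (+11) — repeating every 3. A repeating key of period 3 is used — shifts +4, +3, +11 over and over.
Undoing it on aktph: a−4=w, k−3=h, t−11=i, p−4=l, h−3=e.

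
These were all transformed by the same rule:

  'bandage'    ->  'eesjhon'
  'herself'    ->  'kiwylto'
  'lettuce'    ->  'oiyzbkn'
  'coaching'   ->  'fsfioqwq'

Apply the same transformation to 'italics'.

lxfrpkb

In bandage: b→e is +3, a→e is +4, n→s is +5, d→j is +6 — the shift increases by 1 each position. The shift increases by 1 at each position, starting from +3: 3, 4, 5, ….
On italics: i+3=l, t+4=x, a+5=f, l+6=r, i+7=p, c+8=k, s+9=b.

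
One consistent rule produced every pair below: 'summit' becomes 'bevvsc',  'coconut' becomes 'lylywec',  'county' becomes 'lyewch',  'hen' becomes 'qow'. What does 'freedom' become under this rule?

Two shifts are in play — +10 for a/e/i/o/u, +9 for every other letter.
For freedom: f(cons)+9=o, r(cons)+9=a, e(vowel)+10=o, e(vowel)+10=o, d(cons)+9=m, o(vowel)+10=y, m(cons)+9=v.

oaoomyv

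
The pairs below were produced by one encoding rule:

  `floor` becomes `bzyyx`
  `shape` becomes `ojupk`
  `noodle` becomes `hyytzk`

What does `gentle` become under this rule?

f(5)→b(1) and l(11)→z(25) fit y≡17x+20 (mod 26); the inverse of 17 mod 26 is 23. This is an affine cipher: with a=0,…,z=25, each position x becomes (17x+20) mod 26.
Applying it to gentle: g(6)→17·6+20≡18=s; e(4)→17·4+20≡10=k; n(13)→17·13+20≡7=h; t(19)→17·19+20≡5=f; l(11)→17·11+20≡25=z; e(4)→17·4+20≡10=k (all mod 26).

skhfzk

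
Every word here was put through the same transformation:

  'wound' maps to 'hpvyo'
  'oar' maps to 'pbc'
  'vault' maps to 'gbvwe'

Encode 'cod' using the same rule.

Two shifts are in play — +1 for a/e/i/o/u, +11 for every other letter.
For cod: c(cons)+11=n, o(vowel)+1=p, d(cons)+11=o.

npo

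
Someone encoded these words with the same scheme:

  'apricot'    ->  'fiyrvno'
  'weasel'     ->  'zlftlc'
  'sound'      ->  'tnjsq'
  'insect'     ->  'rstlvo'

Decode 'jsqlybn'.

This is an affine cipher: with a=0,…,z=25, each position x becomes (21x+5) mod 26.
Decoding jsqlybn: j(9)→5·(9−5)≡20=u; s(18)→5·(18−5)≡13=n; q(16)→5·(16−5)≡3=d; l(11)→5·(11−5)≡4=e; y(24)→5·(24−5)≡17=r; b(1)→5·(1−5)≡6=g; n(13)→5·(13−5)≡14=o (all mod 26).

undergo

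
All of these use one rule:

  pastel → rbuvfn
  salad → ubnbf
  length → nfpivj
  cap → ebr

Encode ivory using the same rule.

The shift depends on letter class: consonant p→r is +2, but vowel a→b is +1. Vowels shift forward by 1 and consonants shift forward by 2.
On ivory: i(vowel)+1=j, v(cons)+2=x, o(vowel)+1=p, r(cons)+2=t, y(cons)+2=a.

jxpta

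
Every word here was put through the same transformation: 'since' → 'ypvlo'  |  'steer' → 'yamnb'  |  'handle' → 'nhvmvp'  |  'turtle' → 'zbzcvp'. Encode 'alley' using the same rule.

Letter i (0-indexed) is shifted by i+6, so successive shifts are 6, 7, 8, ….
Applying it to alley: a+6=g, l+7=s, l+8=t, e+9=n, y+10=i.

gstni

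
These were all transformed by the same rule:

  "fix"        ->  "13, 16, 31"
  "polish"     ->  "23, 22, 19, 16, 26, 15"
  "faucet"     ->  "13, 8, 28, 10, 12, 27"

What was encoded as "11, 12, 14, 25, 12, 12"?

degree

f is letter #6 and maps to 13: an offset of 7. Letters become their 1-based position plus 7 (so a→8, b→9, …).
Undoing it on 11, 12, 14, 25, 12, 12: 11→(11−7)÷1=4=d, 12→(12−7)÷1=5=e, 14→(14−7)÷1=7=g, 25→(25−7)÷1=18=r, 12→(12−7)÷1=5=e, 12→(12−7)÷1=5=e.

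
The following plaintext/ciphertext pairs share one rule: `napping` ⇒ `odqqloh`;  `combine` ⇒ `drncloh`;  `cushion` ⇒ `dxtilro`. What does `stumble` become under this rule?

tuxncmh

The shift depends on letter class: consonant n→o is +1, but vowel a→d is +3. The rule splits by letter class: vowels +3, consonants +1.
On stumble: s(cons)+1=t, t(cons)+1=u, u(vowel)+3=x, m(cons)+1=n, b(cons)+1=c, l(cons)+1=m, e(vowel)+3=h.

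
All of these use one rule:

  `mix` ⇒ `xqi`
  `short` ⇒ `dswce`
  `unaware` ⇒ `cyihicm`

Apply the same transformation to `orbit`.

wcmqe

The shift depends on letter class: consonant m→x is +11, but vowel i→q is +8. Vowels shift forward by 8 and consonants shift forward by 11.
On orbit: o(vowel)+8=w, r(cons)+11=c, b(cons)+11=m, i(vowel)+8=q, t(cons)+11=e.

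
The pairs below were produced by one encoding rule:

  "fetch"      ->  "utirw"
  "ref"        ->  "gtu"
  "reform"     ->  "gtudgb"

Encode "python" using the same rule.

Compare letters: f→u is +15, e→t is +15, t→i is +15 — a constant shift. Every letter moves 15 places later in the alphabet, wrapping around z→a.
Applying it to python: p+15=e, y+15=n, t+15=i, h+15=w, o+15=d, n+15=c.

eniwdc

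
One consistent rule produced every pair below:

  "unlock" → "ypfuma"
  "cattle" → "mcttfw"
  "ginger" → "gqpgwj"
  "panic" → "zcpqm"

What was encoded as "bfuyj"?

u(20)→y(24) and n(13)→p(15) fit y≡5x+2 (mod 26); the inverse of 5 mod 26 is 21. Each letter's alphabet position (a=0..z=25) is mapped through 5·x+2 mod 26 — an affine cipher.
Undoing it on bfuyj: b(1)→21·(1−2)≡5=f; f(5)→21·(5−2)≡11=l; u(20)→21·(20−2)≡14=o; y(24)→21·(24−2)≡20=u; j(9)→21·(9−2)≡17=r (all mod 26).

flour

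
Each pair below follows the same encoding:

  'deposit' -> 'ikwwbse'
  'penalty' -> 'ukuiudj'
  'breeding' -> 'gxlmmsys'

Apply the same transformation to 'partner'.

Letter i (0-indexed) is shifted by i+5, so successive shifts are 5, 6, 7, ….
For partner: p+5=u, a+6=g, r+7=y, t+8=b, n+9=w, e+10=o, r+11=c.

ugybwoc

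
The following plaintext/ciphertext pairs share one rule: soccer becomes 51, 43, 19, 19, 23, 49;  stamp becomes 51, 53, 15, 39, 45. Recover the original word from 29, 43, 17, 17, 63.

The formula is n = 2×(alphabet index, a=1) + 13.
Reversing it on 29, 43, 17, 17, 63: 29→(29−13)÷2=8=h, 43→(43−13)÷2=15=o, 17→(17−13)÷2=2=b, 17→(17−13)÷2=2=b, 63→(63−13)÷2=25=y.

hobby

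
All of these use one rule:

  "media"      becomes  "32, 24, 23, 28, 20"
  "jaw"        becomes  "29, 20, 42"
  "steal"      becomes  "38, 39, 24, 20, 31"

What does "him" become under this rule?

27, 28, 32

Letters become their 1-based position plus 19 (so a→20, b→21, …).
On him: h=8→27, i=9→28, m=13→32.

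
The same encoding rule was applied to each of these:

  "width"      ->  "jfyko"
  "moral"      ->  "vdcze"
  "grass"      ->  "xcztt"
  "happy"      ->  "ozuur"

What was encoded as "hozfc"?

w(22)→j(9) and i(8)→f(5) fit y≡17x+25 (mod 26); the inverse of 17 mod 26 is 23. Each letter's alphabet position (a=0..z=25) is mapped through 17·x+25 mod 26 — an affine cipher.
Reversing it on hozfc: h(7)→23·(7−25)≡2=c; o(14)→23·(14−25)≡7=h; z(25)→23·(25−25)≡0=a; f(5)→23·(5−25)≡8=i; c(2)→23·(2−25)≡17=r (all mod 26).

chair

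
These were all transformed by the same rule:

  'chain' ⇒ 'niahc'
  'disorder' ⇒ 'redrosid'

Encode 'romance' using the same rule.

The output letters match the input read backwards: chain reversed is niahc. The word is simply reversed.
Applying it to romance: reverse → ecnamor.

ecnamor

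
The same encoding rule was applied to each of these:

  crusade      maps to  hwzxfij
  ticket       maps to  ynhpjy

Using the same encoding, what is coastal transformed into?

Compare letters: c→h is +5, r→w is +5, u→z is +5 — a constant shift. It's a constant shift of +5 (ROT5).
On coastal: c+5=h, o+5=t, a+5=f, s+5=x, t+5=y, a+5=f, l+5=q.

htfxyfq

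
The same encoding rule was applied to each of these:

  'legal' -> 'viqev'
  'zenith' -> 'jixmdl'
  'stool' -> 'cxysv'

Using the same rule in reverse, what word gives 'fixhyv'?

vendor

Shifts by position in legal: pos 0: l→v (+10), pos 1: e→i (+4), pos 2: g→q (+10), pos 3: a→e (+4) — repeating every 2. A repeating key of period 2 is used — shifts +10, +4 over and over.
Undoing it on fixhyv: f−10=v, i−4=e, x−10=n, h−4=d, y−10=o, v−4=r.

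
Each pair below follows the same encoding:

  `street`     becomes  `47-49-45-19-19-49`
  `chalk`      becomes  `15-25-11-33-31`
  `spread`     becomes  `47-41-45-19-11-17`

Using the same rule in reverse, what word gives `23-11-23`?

s(#19)→47 and t(#20)→49: differences scale by 2, so n = 2·pos + 9. Each letter becomes 2×(its alphabet position, a=1..z=26) + 9.
Reversing it on 23-11-23: 23→(23−9)÷2=7=g, 11→(11−9)÷2=1=a, 23→(23−9)÷2=7=g.

gag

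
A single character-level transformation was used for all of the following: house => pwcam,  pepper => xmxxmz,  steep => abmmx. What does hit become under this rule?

pqb

Compare letters: h→p is +8, o→w is +8, u→c is +8 — a constant shift. This is a Caesar cipher with shift 8.
Applying it to hit: h+8=p, i+8=q, t+8=b.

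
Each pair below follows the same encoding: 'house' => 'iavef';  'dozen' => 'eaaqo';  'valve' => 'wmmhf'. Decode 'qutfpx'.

Shifts by position in house: pos 0: h→i (+1), pos 1: o→a (+12), pos 2: u→v (+1), pos 3: s→e (+12) — repeating every 2. It's a Vigenère-style cipher with numeric key [1,12]: position i shifts by key[i mod 2].
Decoding qutfpx: q−1=p, u−12=i, t−1=s, f−12=t, p−1=o, x−12=l.

pistol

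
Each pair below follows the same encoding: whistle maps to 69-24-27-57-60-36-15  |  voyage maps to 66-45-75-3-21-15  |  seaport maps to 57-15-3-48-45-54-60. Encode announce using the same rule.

3-42-42-45-63-42-9-15

w(#23)→69 and h(#8)→24: differences scale by 3, so n = 3·pos + 0. The formula is n = 3×(alphabet index, a=1).
On announce: a=1→3, n=14→42, n=14→42, o=15→45, u=21→63, n=14→42, c=3→9, e=5→15.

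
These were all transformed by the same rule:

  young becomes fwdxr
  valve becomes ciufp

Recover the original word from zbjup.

stake

The shift increases by 1 at each position, starting from +7: 7, 8, 9, ….
Undoing it on zbjup: z−7=s, b−8=t, j−9=a, u−10=k, p−11=e.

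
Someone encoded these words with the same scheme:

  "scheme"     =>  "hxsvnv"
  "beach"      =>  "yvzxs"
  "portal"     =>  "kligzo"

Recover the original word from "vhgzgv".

This is the alphabet-reversal cipher (Atbash): a becomes z, b becomes y, etc.
Reversing it on vhgzgv: v↔e, h↔s, g↔t, z↔a, g↔t, v↔e.

estate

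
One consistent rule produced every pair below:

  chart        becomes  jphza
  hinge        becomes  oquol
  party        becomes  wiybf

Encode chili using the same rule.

Shifts by position in chart: pos 0: c→j (+7), pos 1: h→p (+8), pos 2: a→h (+7), pos 3: r→z (+8) — repeating every 2. The shifts repeat in a cycle of length 2: positions 0,1,… shift by +7, +8, then the pattern repeats.
For chili: c+7=j, h+8=p, i+7=p, l+8=t, i+7=p.

jpptp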